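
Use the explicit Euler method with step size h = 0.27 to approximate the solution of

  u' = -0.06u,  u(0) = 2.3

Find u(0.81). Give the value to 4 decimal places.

Euler: u_{n+1} = u_n + h·f(x_n, u_n).
x=0.000000, u=2.300000: f=-0.138000 → u ← 2.300000 + 0.27·(-0.138000) = 2.262740
x=0.270000, u=2.262740: f=-0.135764 → u ← 2.262740 + 0.27·(-0.135764) = 2.226084
x=0.540000, u=2.226084: f=-0.133565 → u ← 2.226084 + 0.27·(-0.133565) = 2.190021
u(0.81) ≈ 2.1900

2.1900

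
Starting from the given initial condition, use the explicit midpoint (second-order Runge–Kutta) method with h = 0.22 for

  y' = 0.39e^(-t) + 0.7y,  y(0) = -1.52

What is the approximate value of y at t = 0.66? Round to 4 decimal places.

-2.1634

Midpoint: k1 = f(t_n, y_n); k2 = f(t_n + h/2, y_n + (h/2)·k1); y_{n+1} = y_n + h·k2.
t=0.000000, y=-1.520000:
  k1 = f(0.000000, -1.520000) = -0.674000
  k2 = f(0.110000, -1.594140) = -0.766523
  y ← -1.520000 + 0.22·(-0.766523) = -1.688635
t=0.220000, y=-1.688635:
  k1 = f(0.220000, -1.688635) = -0.869062
  k2 = f(0.330000, -1.784232) = -0.968582
  y ← -1.688635 + 0.22·(-0.968582) = -1.901723
t=0.440000, y=-1.901723:
  k1 = f(0.440000, -1.901723) = -1.080032
  k2 = f(0.550000, -2.020527) = -1.189358
  y ← -1.901723 + 0.22·(-1.189358) = -2.163382
y(0.66) ≈ -2.1634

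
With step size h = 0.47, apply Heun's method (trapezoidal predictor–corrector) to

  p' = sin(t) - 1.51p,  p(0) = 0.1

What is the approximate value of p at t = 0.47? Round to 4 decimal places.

0.1606

Heun: k1 = f(t_n, p_n); k2 = f(t_n + h, p_n + h·k1); p_{n+1} = p_n + (h/2)·(k1 + k2).
t=0.000000, p=0.100000:
  k1 = f(0.000000, 0.100000) = -0.151000
  k2 = f(0.470000, 0.029030) = 0.409051
  p ← 0.100000 + (0.47/2)·(-0.151000 + 0.409051) = 0.160642
p(0.47) ≈ 0.1606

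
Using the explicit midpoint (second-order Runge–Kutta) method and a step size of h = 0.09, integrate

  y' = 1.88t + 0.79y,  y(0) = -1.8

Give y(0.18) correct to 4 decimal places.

Midpoint: k1 = f(t_n, y_n); k2 = f(t_n + h/2, y_n + (h/2)·k1); y_{n+1} = y_n + h·k2.
t=0.000000, y=-1.800000:
  k1 = f(0.000000, -1.800000) = -1.422000
  k2 = f(0.045000, -1.863990) = -1.387952
  y ← -1.800000 + 0.09·(-1.387952) = -1.924916
t=0.090000, y=-1.924916:
  k1 = f(0.090000, -1.924916) = -1.351483
  k2 = f(0.135000, -1.985732) = -1.314929
  y ← -1.924916 + 0.09·(-1.314929) = -2.043259
y(0.18) ≈ -2.0433

-2.0433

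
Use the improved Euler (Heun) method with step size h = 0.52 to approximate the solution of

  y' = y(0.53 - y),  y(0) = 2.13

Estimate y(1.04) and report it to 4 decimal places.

0.9697

Heun: k1 = f(t_n, y_n); k2 = f(t_n + h, y_n + h·k1); y_{n+1} = y_n + (h/2)·(k1 + k2).
t=0.000000, y=2.130000:
  k1 = f(0.000000, 2.130000) = -3.408000
  k2 = f(0.520000, 0.357840) = 0.061606
  y ← 2.130000 + (0.52/2)·(-3.408000 + 0.061606) = 1.259937
t=0.520000, y=1.259937:
  k1 = f(0.520000, 1.259937) = -0.919676
  k2 = f(1.040000, 0.781706) = -0.196760
  y ← 1.259937 + (0.52/2)·(-0.919676 + (-0.196760)) = 0.969664
y(1.04) ≈ 0.9697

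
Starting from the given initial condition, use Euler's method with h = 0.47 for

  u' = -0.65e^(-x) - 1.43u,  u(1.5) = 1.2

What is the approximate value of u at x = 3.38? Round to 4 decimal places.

Euler: u_{n+1} = u_n + h·f(x_n, u_n).
x=1.500000, u=1.200000: f=-1.861035 → u ← 1.200000 + 0.47·(-1.861035) = 0.325314
x=1.970000, u=0.325314: f=-0.555846 → u ← 0.325314 + 0.47·(-0.555846) = 0.064066
x=2.440000, u=0.064066: f=-0.148269 → u ← 0.064066 + 0.47·(-0.148269) = -0.005620
x=2.910000, u=-0.005620: f=-0.027372 → u ← -0.005620 + 0.47·(-0.027372) = -0.018485
u(3.38) ≈ -0.0185

-0.0185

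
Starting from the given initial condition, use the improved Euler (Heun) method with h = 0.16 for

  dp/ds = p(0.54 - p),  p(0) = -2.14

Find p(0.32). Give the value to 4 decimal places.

Heun: k1 = f(s_n, p_n); k2 = f(s_n + h, p_n + h·k1); p_{n+1} = p_n + (h/2)·(k1 + k2).
s=0.000000, p=-2.140000:
  k1 = f(0.000000, -2.140000) = -5.735200
  k2 = f(0.160000, -3.057632) = -11.000235
  p ← -2.140000 + (0.16/2)·(-5.735200 + (-11.000235)) = -3.478835
s=0.160000, p=-3.478835:
  k1 = f(0.160000, -3.478835) = -13.980862
  k2 = f(0.320000, -5.715773) = -35.756575
  p ← -3.478835 + (0.16/2)·(-13.980862 + (-35.756575)) = -7.457830
p(0.32) ≈ -7.4578

-7.4578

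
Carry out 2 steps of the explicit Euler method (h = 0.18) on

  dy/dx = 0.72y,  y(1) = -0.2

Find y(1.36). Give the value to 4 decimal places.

-0.2552

Euler: y_{n+1} = y_n + h·f(x_n, y_n).
x=1.000000, y=-0.200000: f=-0.144000 → y ← -0.200000 + 0.18·(-0.144000) = -0.225920
x=1.180000, y=-0.225920: f=-0.162662 → y ← -0.225920 + 0.18·(-0.162662) = -0.255199
y(1.36) ≈ -0.2552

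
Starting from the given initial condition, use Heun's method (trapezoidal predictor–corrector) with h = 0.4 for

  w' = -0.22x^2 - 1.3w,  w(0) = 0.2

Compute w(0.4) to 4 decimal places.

0.1160

Heun: k1 = f(x_n, w_n); k2 = f(x_n + h, w_n + h·k1); w_{n+1} = w_n + (h/2)·(k1 + k2).
x=0.000000, w=0.200000:
  k1 = f(0.000000, 0.200000) = -0.260000
  k2 = f(0.400000, 0.096000) = -0.160000
  w ← 0.200000 + (0.4/2)·(-0.260000 + (-0.160000)) = 0.116000
w(0.4) ≈ 0.1160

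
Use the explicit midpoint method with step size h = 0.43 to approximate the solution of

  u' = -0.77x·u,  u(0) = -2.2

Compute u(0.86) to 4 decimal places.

Midpoint: k1 = f(x_n, u_n); k2 = f(x_n + h/2, u_n + (h/2)·k1); u_{n+1} = u_n + h·k2.
x=0.000000, u=-2.200000:
  k1 = f(0.000000, -2.200000) = 0.000000
  k2 = f(0.215000, -2.200000) = 0.364210
  u ← -2.200000 + 0.43·0.364210 = -2.043390
x=0.430000, u=-2.043390:
  k1 = f(0.430000, -2.043390) = 0.676566
  k2 = f(0.645000, -1.897928) = 0.942606
  u ← -2.043390 + 0.43·0.942606 = -1.638069
u(0.86) ≈ -1.6381

-1.6381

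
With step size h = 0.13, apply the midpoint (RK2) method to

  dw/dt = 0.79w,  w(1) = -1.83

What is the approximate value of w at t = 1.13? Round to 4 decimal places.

-2.0276

Midpoint: k1 = f(t_n, w_n); k2 = f(t_n + h/2, w_n + (h/2)·k1); w_{n+1} = w_n + h·k2.
t=1.000000, w=-1.830000:
  k1 = f(1.000000, -1.830000) = -1.445700
  k2 = f(1.065000, -1.923971) = -1.519937
  w ← -1.830000 + 0.13·(-1.519937) = -2.027592
w(1.13) ≈ -2.0276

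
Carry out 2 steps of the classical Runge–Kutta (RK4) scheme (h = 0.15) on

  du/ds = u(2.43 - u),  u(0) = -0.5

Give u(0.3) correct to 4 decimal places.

RK4: k1 = f(s_n, u_n); k2 = f(s_n + h/2, u_n + (h/2)·k1); k3 = f(s_n + h/2, u_n + (h/2)·k2); k4 = f(s_n + h, u_n + h·k3); u_{n+1} = u_n + (h/6)·(k1 + 2k2 + 2k3 + k4).
s=0.000000, u=-0.500000:
  k1 = f(0.000000, -0.500000) = -1.465000
  k2 = f(0.075000, -0.609875) = -1.853944
  k3 = f(0.075000, -0.639046) = -1.961261
  k4 = f(0.150000, -0.794189) = -2.560616
  u ← -0.500000 + (0.15/6)·(k1 + 2k2 + 2k3 + k4) = -0.791401
s=0.150000, u=-0.791401:
  k1 = f(0.150000, -0.791401) = -2.549418
  k2 = f(0.225000, -0.982607) = -3.353252
  k3 = f(0.225000, -1.042894) = -3.621863
  k4 = f(0.300000, -1.334680) = -5.024643
  u ← -0.791401 + (0.15/6)·(k1 + 2k2 + 2k3 + k4) = -1.329508
u(0.3) ≈ -1.3295

-1.3295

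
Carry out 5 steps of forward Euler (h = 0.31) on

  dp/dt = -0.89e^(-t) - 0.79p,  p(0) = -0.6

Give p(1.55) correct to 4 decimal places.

Euler: p_{n+1} = p_n + h·f(t_n, p_n).
t=0.000000, p=-0.600000: f=-0.416000 → p ← -0.600000 + 0.31·(-0.416000) = -0.728960
t=0.310000, p=-0.728960: f=-0.076889 → p ← -0.728960 + 0.31·(-0.076889) = -0.752796
t=0.620000, p=-0.752796: f=0.115938 → p ← -0.752796 + 0.31·0.115938 = -0.716855
t=0.930000, p=-0.716855: f=0.215163 → p ← -0.716855 + 0.31·0.215163 = -0.650155
t=1.240000, p=-0.650155: f=0.256070 → p ← -0.650155 + 0.31·0.256070 = -0.570773
p(1.55) ≈ -0.5708

-0.5708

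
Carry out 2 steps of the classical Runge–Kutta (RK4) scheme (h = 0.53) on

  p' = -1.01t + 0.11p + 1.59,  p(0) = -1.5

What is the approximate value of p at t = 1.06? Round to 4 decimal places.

RK4: k1 = f(t_n, p_n); k2 = f(t_n + h/2, p_n + (h/2)·k1); k3 = f(t_n + h/2, p_n + (h/2)·k2); k4 = f(t_n + h, p_n + h·k3); p_{n+1} = p_n + (h/6)·(k1 + 2k2 + 2k3 + k4).
t=0.000000, p=-1.500000:
  k1 = f(0.000000, -1.500000) = 1.425000
  k2 = f(0.265000, -1.122375) = 1.198889
  k3 = f(0.265000, -1.182294) = 1.192298
  k4 = f(0.530000, -0.868082) = 0.959211
  p ← -1.500000 + (0.53/6)·(k1 + 2k2 + 2k3 + k4) = -0.866952
t=0.530000, p=-0.866952:
  k1 = f(0.530000, -0.866952) = 0.959335
  k2 = f(0.795000, -0.612728) = 0.719650
  k3 = f(0.795000, -0.676245) = 0.712663
  k4 = f(1.060000, -0.489240) = 0.465584
  p ← -0.866952 + (0.53/6)·(k1 + 2k2 + 2k3 + k4) = -0.488042
p(1.06) ≈ -0.4880

-0.4880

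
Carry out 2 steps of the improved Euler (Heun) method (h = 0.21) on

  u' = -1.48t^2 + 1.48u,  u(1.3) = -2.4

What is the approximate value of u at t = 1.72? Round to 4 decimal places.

Heun: k1 = f(t_n, u_n); k2 = f(t_n + h, u_n + h·k1); u_{n+1} = u_n + (h/2)·(k1 + k2).
t=1.300000, u=-2.400000:
  k1 = f(1.300000, -2.400000) = -6.053200
  k2 = f(1.510000, -3.671172) = -8.807883
  u ← -2.400000 + (0.21/2)·(-6.053200 + (-8.807883)) = -3.960414
t=1.510000, u=-3.960414:
  k1 = f(1.510000, -3.960414) = -9.235960
  k2 = f(1.720000, -5.899965) = -13.110381
  u ← -3.960414 + (0.21/2)·(-9.235960 + (-13.110381)) = -6.306779
u(1.72) ≈ -6.3068

-6.3068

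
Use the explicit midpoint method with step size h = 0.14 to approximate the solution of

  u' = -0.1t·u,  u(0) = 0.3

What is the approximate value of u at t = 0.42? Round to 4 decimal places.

0.2974

Midpoint: k1 = f(t_n, u_n); k2 = f(t_n + h/2, u_n + (h/2)·k1); u_{n+1} = u_n + h·k2.
t=0.000000, u=0.300000:
  k1 = f(0.000000, 0.300000) = 0.000000
  k2 = f(0.070000, 0.300000) = -0.002100
  u ← 0.300000 + 0.14·(-0.002100) = 0.299706
t=0.140000, u=0.299706:
  k1 = f(0.140000, 0.299706) = -0.004196
  k2 = f(0.210000, 0.299412) = -0.006288
  u ← 0.299706 + 0.14·(-0.006288) = 0.298826
t=0.280000, u=0.298826:
  k1 = f(0.280000, 0.298826) = -0.008367
  k2 = f(0.350000, 0.298240) = -0.010438
  u ← 0.298826 + 0.14·(-0.010438) = 0.297364
u(0.42) ≈ 0.2974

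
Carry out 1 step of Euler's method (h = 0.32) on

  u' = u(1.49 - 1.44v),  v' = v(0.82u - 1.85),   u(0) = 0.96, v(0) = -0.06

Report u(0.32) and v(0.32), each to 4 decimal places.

1.4443, -0.0396

Euler on (u,v): u_{n+1} = u_n + h·u', v_{n+1} = v_n + h·v'.
0.000000: (0.960000, -0.060000); f=(1.513344, 0.063768) → (1.444270, -0.039594)
(u(0.32), v(0.32)) ≈ (1.4443, -0.0396)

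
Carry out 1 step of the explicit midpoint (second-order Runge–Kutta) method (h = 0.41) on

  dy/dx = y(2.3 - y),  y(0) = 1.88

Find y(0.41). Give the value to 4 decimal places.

2.0961

Midpoint: k1 = f(x_n, y_n); k2 = f(x_n + h/2, y_n + (h/2)·k1); y_{n+1} = y_n + h·k2.
x=0.000000, y=1.880000:
  k1 = f(0.000000, 1.880000) = 0.789600
  k2 = f(0.205000, 2.041868) = 0.527071
  y ← 1.880000 + 0.41·0.527071 = 2.096099
y(0.41) ≈ 2.0961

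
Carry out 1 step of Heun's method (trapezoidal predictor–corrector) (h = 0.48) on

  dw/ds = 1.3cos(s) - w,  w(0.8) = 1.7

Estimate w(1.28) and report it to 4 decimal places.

1.2823

Heun: k1 = f(s_n, w_n); k2 = f(s_n + h, w_n + h·k1); w_{n+1} = w_n + (h/2)·(k1 + k2).
s=0.800000, w=1.700000:
  k1 = f(0.800000, 1.700000) = -0.794281
  k2 = f(1.280000, 1.318745) = -0.946015
  w ← 1.700000 + (0.48/2)·(-0.794281 + (-0.946015)) = 1.282329
w(1.28) ≈ 1.2823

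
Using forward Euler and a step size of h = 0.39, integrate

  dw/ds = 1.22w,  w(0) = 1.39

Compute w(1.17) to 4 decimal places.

Euler: w_{n+1} = w_n + h·f(s_n, w_n).
s=0.000000, w=1.390000: f=1.695800 → w ← 1.390000 + 0.39·1.695800 = 2.051362
s=0.390000, w=2.051362: f=2.502662 → w ← 2.051362 + 0.39·2.502662 = 3.027400
s=0.780000, w=3.027400: f=3.693428 → w ← 3.027400 + 0.39·3.693428 = 4.467837
w(1.17) ≈ 4.4678

4.4678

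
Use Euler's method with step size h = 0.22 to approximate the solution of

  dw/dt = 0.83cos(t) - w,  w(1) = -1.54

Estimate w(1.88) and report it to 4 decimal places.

-0.4827

Euler: w_{n+1} = w_n + h·f(t_n, w_n).
t=1.000000, w=-1.540000: f=1.988451 → w ← -1.540000 + 0.22·1.988451 = -1.102541
t=1.220000, w=-1.102541: f=1.387767 → w ← -1.102541 + 0.22·1.387767 = -0.797232
t=1.440000, w=-0.797232: f=0.905484 → w ← -0.797232 + 0.22·0.905484 = -0.598026
t=1.660000, w=-0.598026: f=0.524085 → w ← -0.598026 + 0.22·0.524085 = -0.482727
w(1.88) ≈ -0.4827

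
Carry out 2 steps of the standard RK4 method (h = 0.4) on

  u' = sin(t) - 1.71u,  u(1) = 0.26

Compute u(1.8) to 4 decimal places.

RK4: k1 = f(t_n, u_n); k2 = f(t_n + h/2, u_n + (h/2)·k1); k3 = f(t_n + h/2, u_n + (h/2)·k2); k4 = f(t_n + h, u_n + h·k3); u_{n+1} = u_n + (h/6)·(k1 + 2k2 + 2k3 + k4).
t=1.000000, u=0.260000:
  k1 = f(1.000000, 0.260000) = 0.396871
  k2 = f(1.200000, 0.339374) = 0.351709
  k3 = f(1.200000, 0.330342) = 0.367155
  k4 = f(1.400000, 0.406862) = 0.289716
  u ← 0.260000 + (0.4/6)·(k1 + 2k2 + 2k3 + k4) = 0.401621
t=1.400000, u=0.401621:
  k1 = f(1.400000, 0.401621) = 0.298678
  k2 = f(1.600000, 0.461357) = 0.210654
  k3 = f(1.600000, 0.443752) = 0.240758
  k4 = f(1.800000, 0.497924) = 0.122397
  u ← 0.401621 + (0.4/6)·(k1 + 2k2 + 2k3 + k4) = 0.489881
u(1.8) ≈ 0.4899

0.4899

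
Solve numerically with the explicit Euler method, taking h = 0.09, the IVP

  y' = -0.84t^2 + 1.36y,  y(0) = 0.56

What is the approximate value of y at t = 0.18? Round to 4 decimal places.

Euler: y_{n+1} = y_n + h·f(t_n, y_n).
t=0.000000, y=0.560000: f=0.761600 → y ← 0.560000 + 0.09·0.761600 = 0.628544
t=0.090000, y=0.628544: f=0.848016 → y ← 0.628544 + 0.09·0.848016 = 0.704865
y(0.18) ≈ 0.7049

0.7049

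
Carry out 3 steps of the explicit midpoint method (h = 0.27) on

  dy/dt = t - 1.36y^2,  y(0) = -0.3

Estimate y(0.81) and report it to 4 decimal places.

-0.0465

Midpoint: k1 = f(t_n, y_n); k2 = f(t_n + h/2, y_n + (h/2)·k1); y_{n+1} = y_n + h·k2.
t=0.000000, y=-0.300000:
  k1 = f(0.000000, -0.300000) = -0.122400
  k2 = f(0.135000, -0.316524) = -0.001255
  y ← -0.300000 + 0.27·(-0.001255) = -0.300339
t=0.270000, y=-0.300339:
  k1 = f(0.270000, -0.300339) = 0.147323
  k2 = f(0.405000, -0.280450) = 0.298033
  y ← -0.300339 + 0.27·0.298033 = -0.219870
t=0.540000, y=-0.219870:
  k1 = f(0.540000, -0.219870) = 0.474254
  k2 = f(0.675000, -0.155846) = 0.641968
  y ← -0.219870 + 0.27·0.641968 = -0.046538
y(0.81) ≈ -0.0465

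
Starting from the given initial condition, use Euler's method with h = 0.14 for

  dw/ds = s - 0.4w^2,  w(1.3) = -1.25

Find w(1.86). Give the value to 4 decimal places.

Euler: w_{n+1} = w_n + h·f(s_n, w_n).
s=1.300000, w=-1.250000: f=0.675000 → w ← -1.250000 + 0.14·0.675000 = -1.155500
s=1.440000, w=-1.155500: f=0.905928 → w ← -1.155500 + 0.14·0.905928 = -1.028670
s=1.580000, w=-1.028670: f=1.156735 → w ← -1.028670 + 0.14·1.156735 = -0.866727
s=1.720000, w=-0.866727: f=1.419514 → w ← -0.866727 + 0.14·1.419514 = -0.667995
w(1.86) ≈ -0.6680

-0.6680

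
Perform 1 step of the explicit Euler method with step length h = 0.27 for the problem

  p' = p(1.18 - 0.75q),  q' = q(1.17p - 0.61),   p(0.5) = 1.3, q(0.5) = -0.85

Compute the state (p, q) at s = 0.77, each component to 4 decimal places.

1.9379, -1.0591

Euler on (p,q): p_{n+1} = p_n + h·p', q_{n+1} = q_n + h·q'.
0.500000: (1.300000, -0.850000); f=(2.362750, -0.774350) → (1.937943, -1.059074)
(p(0.77), q(0.77)) ≈ (1.9379, -1.0591)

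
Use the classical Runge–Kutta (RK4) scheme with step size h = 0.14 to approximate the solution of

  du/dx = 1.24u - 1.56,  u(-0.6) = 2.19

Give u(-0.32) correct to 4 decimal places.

RK4: k1 = f(x_n, u_n); k2 = f(x_n + h/2, u_n + (h/2)·k1); k3 = f(x_n + h/2, u_n + (h/2)·k2); k4 = f(x_n + h, u_n + h·k3); u_{n+1} = u_n + (h/6)·(k1 + 2k2 + 2k3 + k4).
x=-0.600000, u=2.190000:
  k1 = f(-0.600000, 2.190000) = 1.155600
  k2 = f(-0.530000, 2.270892) = 1.255906
  k3 = f(-0.530000, 2.277913) = 1.264613
  k4 = f(-0.460000, 2.367046) = 1.375137
  u ← 2.190000 + (0.14/6)·(k1 + 2k2 + 2k3 + k4) = 2.366675
x=-0.460000, u=2.366675:
  k1 = f(-0.460000, 2.366675) = 1.374677
  k2 = f(-0.390000, 2.462902) = 1.493999
  k3 = f(-0.390000, 2.471255) = 1.504356
  k4 = f(-0.320000, 2.577285) = 1.635833
  u ← 2.366675 + (0.14/6)·(k1 + 2k2 + 2k3 + k4) = 2.576843
u(-0.32) ≈ 2.5768

2.5768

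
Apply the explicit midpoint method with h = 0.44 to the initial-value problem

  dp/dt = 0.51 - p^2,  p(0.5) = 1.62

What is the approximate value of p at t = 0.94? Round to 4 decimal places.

Midpoint: k1 = f(t_n, p_n); k2 = f(t_n + h/2, p_n + (h/2)·k1); p_{n+1} = p_n + h·k2.
t=0.500000, p=1.620000:
  k1 = f(0.500000, 1.620000) = -2.114400
  k2 = f(0.720000, 1.154832) = -0.823637
  p ← 1.620000 + 0.44·(-0.823637) = 1.257600
p(0.94) ≈ 1.2576

1.2576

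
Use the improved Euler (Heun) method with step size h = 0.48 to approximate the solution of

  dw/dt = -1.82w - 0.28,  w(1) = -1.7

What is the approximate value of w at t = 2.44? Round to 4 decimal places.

-0.3565

Heun: k1 = f(t_n, w_n); k2 = f(t_n + h, w_n + h·k1); w_{n+1} = w_n + (h/2)·(k1 + k2).
t=1.000000, w=-1.700000:
  k1 = f(1.000000, -1.700000) = 2.814000
  k2 = f(1.480000, -0.349280) = 0.355690
  w ← -1.700000 + (0.48/2)·(2.814000 + 0.355690) = -0.939274
t=1.480000, w=-0.939274:
  k1 = f(1.480000, -0.939274) = 1.429480
  k2 = f(1.960000, -0.253124) = 0.180686
  w ← -0.939274 + (0.48/2)·(1.429480 + 0.180686) = -0.552835
t=1.960000, w=-0.552835:
  k1 = f(1.960000, -0.552835) = 0.726159
  k2 = f(2.440000, -0.204278) = 0.091787
  w ← -0.552835 + (0.48/2)·(0.726159 + 0.091787) = -0.356528
w(2.44) ≈ -0.3565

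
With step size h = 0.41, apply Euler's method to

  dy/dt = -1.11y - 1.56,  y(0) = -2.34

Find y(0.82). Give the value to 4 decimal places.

Euler: y_{n+1} = y_n + h·f(t_n, y_n).
t=0.000000, y=-2.340000: f=1.037400 → y ← -2.340000 + 0.41·1.037400 = -1.914666
t=0.410000, y=-1.914666: f=0.565279 → y ← -1.914666 + 0.41·0.565279 = -1.682902
y(0.82) ≈ -1.6829

-1.6829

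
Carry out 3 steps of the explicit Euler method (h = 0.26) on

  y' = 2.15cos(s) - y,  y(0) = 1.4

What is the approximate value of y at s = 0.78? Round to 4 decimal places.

1.7583

Euler: y_{n+1} = y_n + h·f(s_n, y_n).
s=0.000000, y=1.400000: f=0.750000 → y ← 1.400000 + 0.26·0.750000 = 1.595000
s=0.260000, y=1.595000: f=0.482738 → y ← 1.595000 + 0.26·0.482738 = 1.720512
s=0.520000, y=1.720512: f=0.145299 → y ← 1.720512 + 0.26·0.145299 = 1.758290
y(0.78) ≈ 1.7583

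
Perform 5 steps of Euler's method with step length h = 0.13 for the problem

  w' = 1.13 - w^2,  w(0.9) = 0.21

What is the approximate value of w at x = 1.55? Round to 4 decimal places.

0.7824

Euler: w_{n+1} = w_n + h·f(x_n, w_n).
x=0.900000, w=0.210000: f=1.085900 → w ← 0.210000 + 0.13·1.085900 = 0.351167
x=1.030000, w=0.351167: f=1.006682 → w ← 0.351167 + 0.13·1.006682 = 0.482036
x=1.160000, w=0.482036: f=0.897642 → w ← 0.482036 + 0.13·0.897642 = 0.598729
x=1.290000, w=0.598729: f=0.771524 → w ← 0.598729 + 0.13·0.771524 = 0.699027
x=1.420000, w=0.699027: f=0.641361 → w ← 0.699027 + 0.13·0.641361 = 0.782404
w(1.55) ≈ 0.7824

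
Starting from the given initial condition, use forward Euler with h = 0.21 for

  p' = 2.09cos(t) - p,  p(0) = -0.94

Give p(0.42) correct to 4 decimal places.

Euler: p_{n+1} = p_n + h·f(t_n, p_n).
t=0.000000, p=-0.940000: f=3.030000 → p ← -0.940000 + 0.21·3.030000 = -0.303700
t=0.210000, p=-0.303700: f=2.347785 → p ← -0.303700 + 0.21·2.347785 = 0.189335
p(0.42) ≈ 0.1893

0.1893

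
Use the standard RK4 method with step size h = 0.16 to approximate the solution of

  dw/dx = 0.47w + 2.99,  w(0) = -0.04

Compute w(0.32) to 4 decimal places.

0.9860

RK4: k1 = f(x_n, w_n); k2 = f(x_n + h/2, w_n + (h/2)·k1); k3 = f(x_n + h/2, w_n + (h/2)·k2); k4 = f(x_n + h, w_n + h·k3); w_{n+1} = w_n + (h/6)·(k1 + 2k2 + 2k3 + k4).
x=0.000000, w=-0.040000:
  k1 = f(0.000000, -0.040000) = 2.971200
  k2 = f(0.080000, 0.197696) = 3.082917
  k3 = f(0.080000, 0.206633) = 3.087118
  k4 = f(0.160000, 0.453939) = 3.203351
  w ← -0.040000 + (0.16/6)·(k1 + 2k2 + 2k3 + k4) = 0.453723
x=0.160000, w=0.453723:
  k1 = f(0.160000, 0.453723) = 3.203250
  k2 = f(0.240000, 0.709983) = 3.323692
  k3 = f(0.240000, 0.719619) = 3.328221
  k4 = f(0.320000, 0.986239) = 3.453532
  w ← 0.453723 + (0.16/6)·(k1 + 2k2 + 2k3 + k4) = 0.986006
w(0.32) ≈ 0.9860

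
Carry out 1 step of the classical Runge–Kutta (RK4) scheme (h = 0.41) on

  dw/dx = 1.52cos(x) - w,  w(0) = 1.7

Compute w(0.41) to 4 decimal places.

RK4: k1 = f(x_n, w_n); k2 = f(x_n + h/2, w_n + (h/2)·k1); k3 = f(x_n + h/2, w_n + (h/2)·k2); k4 = f(x_n + h, w_n + h·k3); w_{n+1} = w_n + (h/6)·(k1 + 2k2 + 2k3 + k4).
x=0.000000, w=1.700000:
  k1 = f(0.000000, 1.700000) = -0.180000
  k2 = f(0.205000, 1.663100) = -0.174927
  k3 = f(0.205000, 1.664140) = -0.175967
  k4 = f(0.410000, 1.627853) = -0.233830
  w ← 1.700000 + (0.41/6)·(k1 + 2k2 + 2k3 + k4) = 1.623766
w(0.41) ≈ 1.6238

1.6238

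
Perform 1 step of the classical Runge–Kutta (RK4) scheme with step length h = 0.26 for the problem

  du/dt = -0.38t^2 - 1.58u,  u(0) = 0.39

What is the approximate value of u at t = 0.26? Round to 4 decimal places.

RK4: k1 = f(t_n, u_n); k2 = f(t_n + h/2, u_n + (h/2)·k1); k3 = f(t_n + h/2, u_n + (h/2)·k2); k4 = f(t_n + h, u_n + h·k3); u_{n+1} = u_n + (h/6)·(k1 + 2k2 + 2k3 + k4).
t=0.000000, u=0.390000:
  k1 = f(0.000000, 0.390000) = -0.616200
  k2 = f(0.130000, 0.309894) = -0.496055
  k3 = f(0.130000, 0.325513) = -0.520732
  k4 = f(0.260000, 0.254610) = -0.427971
  u ← 0.390000 + (0.26/6)·(k1 + 2k2 + 2k3 + k4) = 0.256631
u(0.26) ≈ 0.2566

0.2566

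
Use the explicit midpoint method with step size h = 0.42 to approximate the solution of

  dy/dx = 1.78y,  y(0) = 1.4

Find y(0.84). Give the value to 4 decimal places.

Midpoint: k1 = f(x_n, y_n); k2 = f(x_n + h/2, y_n + (h/2)·k1); y_{n+1} = y_n + h·k2.
x=0.000000, y=1.400000:
  k1 = f(0.000000, 1.400000) = 2.492000
  k2 = f(0.210000, 1.923320) = 3.423510
  y ← 1.400000 + 0.42·3.423510 = 2.837874
x=0.420000, y=2.837874:
  k1 = f(0.420000, 2.837874) = 5.051416
  k2 = f(0.630000, 3.898671) = 6.939635
  y ← 2.837874 + 0.42·6.939635 = 5.752521
y(0.84) ≈ 5.7525

5.7525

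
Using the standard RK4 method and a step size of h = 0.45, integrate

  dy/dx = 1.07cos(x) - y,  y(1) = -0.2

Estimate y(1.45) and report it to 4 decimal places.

-0.0036

RK4: k1 = f(x_n, y_n); k2 = f(x_n + h/2, y_n + (h/2)·k1); k3 = f(x_n + h/2, y_n + (h/2)·k2); k4 = f(x_n + h, y_n + h·k3); y_{n+1} = y_n + (h/6)·(k1 + 2k2 + 2k3 + k4).
x=1.000000, y=-0.200000:
  k1 = f(1.000000, -0.200000) = 0.778123
  k2 = f(1.225000, -0.024922) = 0.387594
  k3 = f(1.225000, -0.112791) = 0.475463
  k4 = f(1.450000, 0.013959) = 0.114979
  y ← -0.200000 + (0.45/6)·(k1 + 2k2 + 2k3 + k4) = -0.003559
y(1.45) ≈ -0.0036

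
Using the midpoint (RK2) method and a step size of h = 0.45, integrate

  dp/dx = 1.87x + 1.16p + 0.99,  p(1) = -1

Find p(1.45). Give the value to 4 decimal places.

Midpoint: k1 = f(x_n, p_n); k2 = f(x_n + h/2, p_n + (h/2)·k1); p_{n+1} = p_n + h·k2.
x=1.000000, p=-1.000000:
  k1 = f(1.000000, -1.000000) = 1.700000
  k2 = f(1.225000, -0.617500) = 2.564450
  p ← -1.000000 + 0.45·2.564450 = 0.154003
p(1.45) ≈ 0.1540

0.1540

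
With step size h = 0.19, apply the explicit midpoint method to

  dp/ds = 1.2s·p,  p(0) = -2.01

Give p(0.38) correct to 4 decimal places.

Midpoint: k1 = f(s_n, p_n); k2 = f(s_n + h/2, p_n + (h/2)·k1); p_{n+1} = p_n + h·k2.
s=0.000000, p=-2.010000:
  k1 = f(0.000000, -2.010000) = 0.000000
  k2 = f(0.095000, -2.010000) = -0.229140
  p ← -2.010000 + 0.19·(-0.229140) = -2.053537
s=0.190000, p=-2.053537:
  k1 = f(0.190000, -2.053537) = -0.468206
  k2 = f(0.285000, -2.098016) = -0.717522
  p ← -2.053537 + 0.19·(-0.717522) = -2.189866
p(0.38) ≈ -2.1899

-2.1899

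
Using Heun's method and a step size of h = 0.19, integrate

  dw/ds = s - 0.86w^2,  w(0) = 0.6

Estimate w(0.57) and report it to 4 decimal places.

Heun: k1 = f(s_n, w_n); k2 = f(s_n + h, w_n + h·k1); w_{n+1} = w_n + (h/2)·(k1 + k2).
s=0.000000, w=0.600000:
  k1 = f(0.000000, 0.600000) = -0.309600
  k2 = f(0.190000, 0.541176) = -0.061869
  w ← 0.600000 + (0.19/2)·(-0.309600 + (-0.061869)) = 0.564710
s=0.190000, w=0.564710:
  k1 = f(0.190000, 0.564710) = -0.084252
  k2 = f(0.380000, 0.548702) = 0.121076
  w ← 0.564710 + (0.19/2)·(-0.084252 + 0.121076) = 0.568209
s=0.380000, w=0.568209:
  k1 = f(0.380000, 0.568209) = 0.102339
  k2 = f(0.570000, 0.587653) = 0.273011
  w ← 0.568209 + (0.19/2)·(0.102339 + 0.273011) = 0.603867
w(0.57) ≈ 0.6039

0.6039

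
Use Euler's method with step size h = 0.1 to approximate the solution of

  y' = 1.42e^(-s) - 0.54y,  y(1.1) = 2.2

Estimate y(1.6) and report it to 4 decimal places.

1.8403

Euler: y_{n+1} = y_n + h·f(s_n, y_n).
s=1.100000, y=2.200000: f=-0.715323 → y ← 2.200000 + 0.1·(-0.715323) = 2.128468
s=1.200000, y=2.128468: f=-0.721677 → y ← 2.128468 + 0.1·(-0.721677) = 2.056300
s=1.300000, y=2.056300: f=-0.723407 → y ← 2.056300 + 0.1·(-0.723407) = 1.983959
s=1.400000, y=1.983959: f=-0.721170 → y ← 1.983959 + 0.1·(-0.721170) = 1.911842
s=1.500000, y=1.911842: f=-0.715550 → y ← 1.911842 + 0.1·(-0.715550) = 1.840287
y(1.6) ≈ 1.8403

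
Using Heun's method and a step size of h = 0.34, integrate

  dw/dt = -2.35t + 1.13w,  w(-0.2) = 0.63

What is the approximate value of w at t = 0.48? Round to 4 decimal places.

Heun: k1 = f(t_n, w_n); k2 = f(t_n + h, w_n + h·k1); w_{n+1} = w_n + (h/2)·(k1 + k2).
t=-0.200000, w=0.630000:
  k1 = f(-0.200000, 0.630000) = 1.181900
  k2 = f(0.140000, 1.031846) = 0.836986
  w ← 0.630000 + (0.34/2)·(1.181900 + 0.836986) = 0.973211
t=0.140000, w=0.973211:
  k1 = f(0.140000, 0.973211) = 0.770728
  k2 = f(0.480000, 1.235258) = 0.267842
  w ← 0.973211 + (0.34/2)·(0.770728 + 0.267842) = 1.149767
w(0.48) ≈ 1.1498

1.1498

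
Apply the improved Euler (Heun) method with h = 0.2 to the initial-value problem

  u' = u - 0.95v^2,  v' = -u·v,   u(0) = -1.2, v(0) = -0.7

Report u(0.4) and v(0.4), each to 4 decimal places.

Heun on (u,v): k1 = f(t_n, state_n); k2 = f(t_n + h, state_n + h·k1); state_{n+1} = state_n + (h/2)·(k1 + k2).
0.000000: (-1.200000, -0.700000)
  k1 = (-1.665500, -0.840000)
  predictor → (-1.533100, -0.868000)
  k2 = (-2.248853, -1.330731)
  → (-1.591435, -0.917073)
0.200000: (-1.591435, -0.917073)
  k1 = (-2.390407, -1.459462)
  predictor → (-2.069517, -1.208966)
  k2 = (-3.458035, -2.501974)
  → (-2.176279, -1.313217)
(u(0.4), v(0.4)) ≈ (-2.1763, -1.3132)

-2.1763, -1.3132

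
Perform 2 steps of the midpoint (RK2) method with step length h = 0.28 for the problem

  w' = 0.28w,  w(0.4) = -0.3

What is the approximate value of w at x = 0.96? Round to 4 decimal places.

Midpoint: k1 = f(x_n, w_n); k2 = f(x_n + h/2, w_n + (h/2)·k1); w_{n+1} = w_n + h·k2.
x=0.400000, w=-0.300000:
  k1 = f(0.400000, -0.300000) = -0.084000
  k2 = f(0.540000, -0.311760) = -0.087293
  w ← -0.300000 + 0.28·(-0.087293) = -0.324442
x=0.680000, w=-0.324442:
  k1 = f(0.680000, -0.324442) = -0.090844
  k2 = f(0.820000, -0.337160) = -0.094405
  w ← -0.324442 + 0.28·(-0.094405) = -0.350875
w(0.96) ≈ -0.3509

-0.3509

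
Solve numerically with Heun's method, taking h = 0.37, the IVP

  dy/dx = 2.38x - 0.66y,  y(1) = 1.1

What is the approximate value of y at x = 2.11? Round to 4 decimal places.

3.5792

Heun: k1 = f(x_n, y_n); k2 = f(x_n + h, y_n + h·k1); y_{n+1} = y_n + (h/2)·(k1 + k2).
x=1.000000, y=1.100000:
  k1 = f(1.000000, 1.100000) = 1.654000
  k2 = f(1.370000, 1.711980) = 2.130693
  y ← 1.100000 + (0.37/2)·(1.654000 + 2.130693) = 1.800168
x=1.370000, y=1.800168:
  k1 = f(1.370000, 1.800168) = 2.072489
  k2 = f(1.740000, 2.566989) = 2.446987
  y ← 1.800168 + (0.37/2)·(2.072489 + 2.446987) = 2.636271
x=1.740000, y=2.636271:
  k1 = f(1.740000, 2.636271) = 2.401261
  k2 = f(2.110000, 3.524738) = 2.695473
  y ← 2.636271 + (0.37/2)·(2.401261 + 2.695473) = 3.579167
y(2.11) ≈ 3.5792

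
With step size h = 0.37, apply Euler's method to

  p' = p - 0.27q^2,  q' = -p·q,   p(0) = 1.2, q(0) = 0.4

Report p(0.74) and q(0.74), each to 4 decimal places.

2.2254, 0.0884

Euler on (p,q): p_{n+1} = p_n + h·p', q_{n+1} = q_n + h·q'.
0.000000: (1.200000, 0.400000); f=(1.156800, -0.480000) → (1.628016, 0.222400)
0.370000: (1.628016, 0.222400); f=(1.614661, -0.362071) → (2.225441, 0.088434)
(p(0.74), q(0.74)) ≈ (2.2254, 0.0884)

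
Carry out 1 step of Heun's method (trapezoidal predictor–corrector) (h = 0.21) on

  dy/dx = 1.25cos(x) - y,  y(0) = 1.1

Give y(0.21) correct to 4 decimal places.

Heun: k1 = f(x_n, y_n); k2 = f(x_n + h, y_n + h·k1); y_{n+1} = y_n + (h/2)·(k1 + k2).
x=0.000000, y=1.100000:
  k1 = f(0.000000, 1.100000) = 0.150000
  k2 = f(0.210000, 1.131500) = 0.091039
  y ← 1.100000 + (0.21/2)·(0.150000 + 0.091039) = 1.125309
y(0.21) ≈ 1.1253

1.1253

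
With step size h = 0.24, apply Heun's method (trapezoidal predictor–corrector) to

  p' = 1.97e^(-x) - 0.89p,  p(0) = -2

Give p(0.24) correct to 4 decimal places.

-1.2466

Heun: k1 = f(x_n, p_n); k2 = f(x_n + h, p_n + h·k1); p_{n+1} = p_n + (h/2)·(k1 + k2).
x=0.000000, p=-2.000000:
  k1 = f(0.000000, -2.000000) = 3.750000
  k2 = f(0.240000, -1.100000) = 2.528657
  p ← -2.000000 + (0.24/2)·(3.750000 + 2.528657) = -1.246561
p(0.24) ≈ -1.2466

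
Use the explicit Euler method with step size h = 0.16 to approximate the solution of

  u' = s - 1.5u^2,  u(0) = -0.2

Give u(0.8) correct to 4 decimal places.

Euler: u_{n+1} = u_n + h·f(s_n, u_n).
s=0.000000, u=-0.200000: f=-0.060000 → u ← -0.200000 + 0.16·(-0.060000) = -0.209600
s=0.160000, u=-0.209600: f=0.094102 → u ← -0.209600 + 0.16·0.094102 = -0.194544
s=0.320000, u=-0.194544: f=0.263229 → u ← -0.194544 + 0.16·0.263229 = -0.152427
s=0.480000, u=-0.152427: f=0.445149 → u ← -0.152427 + 0.16·0.445149 = -0.081203
s=0.640000, u=-0.081203: f=0.630109 → u ← -0.081203 + 0.16·0.630109 = 0.019614
u(0.8) ≈ 0.0196

0.0196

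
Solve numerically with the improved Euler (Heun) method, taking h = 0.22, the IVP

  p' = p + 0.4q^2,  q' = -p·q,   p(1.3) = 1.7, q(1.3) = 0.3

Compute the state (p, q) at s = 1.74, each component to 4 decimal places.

Heun on (p,q): k1 = f(s_n, state_n); k2 = f(s_n + h, state_n + h·k1); state_{n+1} = state_n + (h/2)·(k1 + k2).
1.300000: (1.700000, 0.300000)
  k1 = (1.736000, -0.510000)
  predictor → (2.081920, 0.187800)
  k2 = (2.096028, -0.390985)
  → (2.121523, 0.200892)
1.520000: (2.121523, 0.200892)
  k1 = (2.137666, -0.426196)
  predictor → (2.591810, 0.107128)
  k2 = (2.596400, -0.277657)
  → (2.642270, 0.123468)
(p(1.74), q(1.74)) ≈ (2.6423, 0.1235)

2.6423, 0.1235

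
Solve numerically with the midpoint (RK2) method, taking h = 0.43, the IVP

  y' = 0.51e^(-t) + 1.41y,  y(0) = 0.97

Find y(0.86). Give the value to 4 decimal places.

Midpoint: k1 = f(t_n, y_n); k2 = f(t_n + h/2, y_n + (h/2)·k1); y_{n+1} = y_n + h·k2.
t=0.000000, y=0.970000:
  k1 = f(0.000000, 0.970000) = 1.877700
  k2 = f(0.215000, 1.373706) = 2.348261
  y ← 0.970000 + 0.43·2.348261 = 1.979752
t=0.430000, y=1.979752:
  k1 = f(0.430000, 1.979752) = 3.123210
  k2 = f(0.645000, 2.651242) = 4.005830
  y ← 1.979752 + 0.43·4.005830 = 3.702259
y(0.86) ≈ 3.7023

3.7023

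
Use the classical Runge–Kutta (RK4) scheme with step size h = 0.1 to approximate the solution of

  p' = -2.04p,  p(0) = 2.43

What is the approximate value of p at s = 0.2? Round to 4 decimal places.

RK4: k1 = f(s_n, p_n); k2 = f(s_n + h/2, p_n + (h/2)·k1); k3 = f(s_n + h/2, p_n + (h/2)·k2); k4 = f(s_n + h, p_n + h·k3); p_{n+1} = p_n + (h/6)·(k1 + 2k2 + 2k3 + k4).
s=0.000000, p=2.430000:
  k1 = f(0.000000, 2.430000) = -4.957200
  k2 = f(0.050000, 2.182140) = -4.451566
  k3 = f(0.050000, 2.207422) = -4.503140
  k4 = f(0.100000, 1.979686) = -4.038559
  p ← 2.430000 + (0.1/6)·(k1 + 2k2 + 2k3 + k4) = 1.981580
s=0.100000, p=1.981580:
  k1 = f(0.100000, 1.981580) = -4.042424
  k2 = f(0.150000, 1.779459) = -3.630097
  k3 = f(0.150000, 1.800076) = -3.672154
  k4 = f(0.200000, 1.614365) = -3.293305
  p ← 1.981580 + (0.1/6)·(k1 + 2k2 + 2k3 + k4) = 1.615910
p(0.2) ≈ 1.6159

1.6159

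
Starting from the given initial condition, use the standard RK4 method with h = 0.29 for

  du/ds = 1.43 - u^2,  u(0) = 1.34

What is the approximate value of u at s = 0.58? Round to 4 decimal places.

RK4: k1 = f(s_n, u_n); k2 = f(s_n + h/2, u_n + (h/2)·k1); k3 = f(s_n + h/2, u_n + (h/2)·k2); k4 = f(s_n + h, u_n + h·k3); u_{n+1} = u_n + (h/6)·(k1 + 2k2 + 2k3 + k4).
s=0.000000, u=1.340000:
  k1 = f(0.000000, 1.340000) = -0.365600
  k2 = f(0.145000, 1.286988) = -0.226338
  k3 = f(0.145000, 1.307181) = -0.278722
  k4 = f(0.290000, 1.259171) = -0.155511
  u ← 1.340000 + (0.29/6)·(k1 + 2k2 + 2k3 + k4) = 1.265991
s=0.290000, u=1.265991:
  k1 = f(0.290000, 1.265991) = -0.172732
  k2 = f(0.435000, 1.240944) = -0.109943
  k3 = f(0.435000, 1.250049) = -0.132622
  k4 = f(0.580000, 1.227530) = -0.076830
  u ← 1.265991 + (0.29/6)·(k1 + 2k2 + 2k3 + k4) = 1.230480
u(0.58) ≈ 1.2305

1.2305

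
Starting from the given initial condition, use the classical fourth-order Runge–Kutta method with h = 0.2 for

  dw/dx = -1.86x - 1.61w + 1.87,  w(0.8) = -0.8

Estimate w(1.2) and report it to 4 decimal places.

-0.4290

RK4: k1 = f(x_n, w_n); k2 = f(x_n + h/2, w_n + (h/2)·k1); k3 = f(x_n + h/2, w_n + (h/2)·k2); k4 = f(x_n + h, w_n + h·k3); w_{n+1} = w_n + (h/6)·(k1 + 2k2 + 2k3 + k4).
x=0.800000, w=-0.800000:
  k1 = f(0.800000, -0.800000) = 1.670000
  k2 = f(0.900000, -0.633000) = 1.215130
  k3 = f(0.900000, -0.678487) = 1.288364
  k4 = f(1.000000, -0.542327) = 0.883147
  w ← -0.800000 + (0.2/6)·(k1 + 2k2 + 2k3 + k4) = -0.547996
x=1.000000, w=-0.547996:
  k1 = f(1.000000, -0.547996) = 0.892273
  k2 = f(1.100000, -0.458768) = 0.562617
  k3 = f(1.100000, -0.491734) = 0.615691
  k4 = f(1.200000, -0.424857) = 0.322020
  w ← -0.547996 + (0.2/6)·(k1 + 2k2 + 2k3 + k4) = -0.428965
w(1.2) ≈ -0.4290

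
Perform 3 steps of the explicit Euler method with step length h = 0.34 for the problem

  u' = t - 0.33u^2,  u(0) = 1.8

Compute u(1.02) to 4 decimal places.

Euler: u_{n+1} = u_n + h·f(t_n, u_n).
t=0.000000, u=1.800000: f=-1.069200 → u ← 1.800000 + 0.34·(-1.069200) = 1.436472
t=0.340000, u=1.436472: f=-0.340939 → u ← 1.436472 + 0.34·(-0.340939) = 1.320553
t=0.680000, u=1.320553: f=0.104526 → u ← 1.320553 + 0.34·0.104526 = 1.356092
u(1.02) ≈ 1.3561

1.3561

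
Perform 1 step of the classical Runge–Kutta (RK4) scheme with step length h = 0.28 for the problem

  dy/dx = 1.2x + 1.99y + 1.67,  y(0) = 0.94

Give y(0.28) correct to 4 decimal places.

2.3230

RK4: k1 = f(x_n, y_n); k2 = f(x_n + h/2, y_n + (h/2)·k1); k3 = f(x_n + h/2, y_n + (h/2)·k2); k4 = f(x_n + h, y_n + h·k3); y_{n+1} = y_n + (h/6)·(k1 + 2k2 + 2k3 + k4).
x=0.000000, y=0.940000:
  k1 = f(0.000000, 0.940000) = 3.540600
  k2 = f(0.140000, 1.435684) = 4.695011
  k3 = f(0.140000, 1.597302) = 5.016630
  k4 = f(0.280000, 2.344656) = 6.671866
  y ← 0.940000 + (0.28/6)·(k1 + 2k2 + 2k3 + k4) = 2.323002
y(0.28) ≈ 2.3230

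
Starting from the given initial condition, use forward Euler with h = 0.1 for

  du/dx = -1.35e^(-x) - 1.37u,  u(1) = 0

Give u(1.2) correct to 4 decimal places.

-0.0878

Euler: u_{n+1} = u_n + h·f(x_n, u_n).
x=1.000000, u=0.000000: f=-0.496637 → u ← 0.000000 + 0.1·(-0.496637) = -0.049664
x=1.100000, u=-0.049664: f=-0.381337 → u ← -0.049664 + 0.1·(-0.381337) = -0.087797
u(1.2) ≈ -0.0878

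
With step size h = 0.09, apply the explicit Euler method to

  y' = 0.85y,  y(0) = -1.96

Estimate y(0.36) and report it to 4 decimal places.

-2.6322

Euler: y_{n+1} = y_n + h·f(s_n, y_n).
s=0.000000, y=-1.960000: f=-1.666000 → y ← -1.960000 + 0.09·(-1.666000) = -2.109940
s=0.090000, y=-2.109940: f=-1.793449 → y ← -2.109940 + 0.09·(-1.793449) = -2.271350
s=0.180000, y=-2.271350: f=-1.930648 → y ← -2.271350 + 0.09·(-1.930648) = -2.445109
s=0.270000, y=-2.445109: f=-2.078342 → y ← -2.445109 + 0.09·(-2.078342) = -2.632160
y(0.36) ≈ -2.6322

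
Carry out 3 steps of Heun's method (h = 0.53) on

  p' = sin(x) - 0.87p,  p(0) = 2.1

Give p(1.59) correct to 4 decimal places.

1.2051

Heun: k1 = f(x_n, p_n); k2 = f(x_n + h, p_n + h·k1); p_{n+1} = p_n + (h/2)·(k1 + k2).
x=0.000000, p=2.100000:
  k1 = f(0.000000, 2.100000) = -1.827000
  k2 = f(0.530000, 1.131690) = -0.479037
  p ← 2.100000 + (0.53/2)·(-1.827000 + (-0.479037)) = 1.488900
x=0.530000, p=1.488900:
  k1 = f(0.530000, 1.488900) = -0.789810
  k2 = f(1.060000, 1.070301) = -0.058806
  p ← 1.488900 + (0.53/2)·(-0.789810 + (-0.058806)) = 1.264017
x=1.060000, p=1.264017:
  k1 = f(1.060000, 1.264017) = -0.227339
  k2 = f(1.590000, 1.143527) = 0.004947
  p ← 1.264017 + (0.53/2)·(-0.227339 + 0.004947) = 1.205083
p(1.59) ≈ 1.2051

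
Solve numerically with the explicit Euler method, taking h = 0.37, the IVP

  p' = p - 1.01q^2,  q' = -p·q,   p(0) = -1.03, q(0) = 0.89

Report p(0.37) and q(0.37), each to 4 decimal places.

Euler on (p,q): p_{n+1} = p_n + h·p', q_{n+1} = q_n + h·q'.
0.000000: (-1.030000, 0.890000); f=(-1.830021, 0.916700) → (-1.707108, 1.229179)
(p(0.37), q(0.37)) ≈ (-1.7071, 1.2292)

-1.7071, 1.2292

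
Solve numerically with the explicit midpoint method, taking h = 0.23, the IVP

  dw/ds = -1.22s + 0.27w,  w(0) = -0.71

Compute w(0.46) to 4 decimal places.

-0.9370

Midpoint: k1 = f(s_n, w_n); k2 = f(s_n + h/2, w_n + (h/2)·k1); w_{n+1} = w_n + h·k2.
s=0.000000, w=-0.710000:
  k1 = f(0.000000, -0.710000) = -0.191700
  k2 = f(0.115000, -0.732046) = -0.337952
  w ← -0.710000 + 0.23·(-0.337952) = -0.787729
s=0.230000, w=-0.787729:
  k1 = f(0.230000, -0.787729) = -0.493287
  k2 = f(0.345000, -0.844457) = -0.648903
  w ← -0.787729 + 0.23·(-0.648903) = -0.936977
w(0.46) ≈ -0.9370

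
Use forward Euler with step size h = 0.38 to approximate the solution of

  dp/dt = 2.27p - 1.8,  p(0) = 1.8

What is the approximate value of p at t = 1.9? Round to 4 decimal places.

23.3690

Euler: p_{n+1} = p_n + h·f(t_n, p_n).
t=0.000000, p=1.800000: f=2.286000 → p ← 1.800000 + 0.38·2.286000 = 2.668680
t=0.380000, p=2.668680: f=4.257904 → p ← 2.668680 + 0.38·4.257904 = 4.286683
t=0.760000, p=4.286683: f=7.930771 → p ← 4.286683 + 0.38·7.930771 = 7.300376
t=1.140000, p=7.300376: f=14.771855 → p ← 7.300376 + 0.38·14.771855 = 12.913681
t=1.520000, p=12.913681: f=27.514056 → p ← 12.913681 + 0.38·27.514056 = 23.369023
p(1.9) ≈ 23.3690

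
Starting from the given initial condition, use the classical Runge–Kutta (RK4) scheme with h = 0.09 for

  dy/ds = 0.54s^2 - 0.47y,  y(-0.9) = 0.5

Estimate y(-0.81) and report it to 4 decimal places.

0.5141

RK4: k1 = f(s_n, y_n); k2 = f(s_n + h/2, y_n + (h/2)·k1); k3 = f(s_n + h/2, y_n + (h/2)·k2); k4 = f(s_n + h, y_n + h·k3); y_{n+1} = y_n + (h/6)·(k1 + 2k2 + 2k3 + k4).
s=-0.900000, y=0.500000:
  k1 = f(-0.900000, 0.500000) = 0.202400
  k2 = f(-0.855000, 0.509108) = 0.155473
  k3 = f(-0.855000, 0.506996) = 0.156465
  k4 = f(-0.810000, 0.514082) = 0.112676
  y ← 0.500000 + (0.09/6)·(k1 + 2k2 + 2k3 + k4) = 0.514084
y(-0.81) ≈ 0.5141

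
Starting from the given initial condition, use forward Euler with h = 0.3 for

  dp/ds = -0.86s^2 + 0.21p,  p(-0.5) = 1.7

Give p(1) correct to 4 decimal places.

2.0394

Euler: p_{n+1} = p_n + h·f(s_n, p_n).
s=-0.500000, p=1.700000: f=0.142000 → p ← 1.700000 + 0.3·0.142000 = 1.742600
s=-0.200000, p=1.742600: f=0.331546 → p ← 1.742600 + 0.3·0.331546 = 1.842064
s=0.100000, p=1.842064: f=0.378233 → p ← 1.842064 + 0.3·0.378233 = 1.955534
s=0.400000, p=1.955534: f=0.273062 → p ← 1.955534 + 0.3·0.273062 = 2.037452
s=0.700000, p=2.037452: f=0.006465 → p ← 2.037452 + 0.3·0.006465 = 2.039392
p(1) ≈ 2.0394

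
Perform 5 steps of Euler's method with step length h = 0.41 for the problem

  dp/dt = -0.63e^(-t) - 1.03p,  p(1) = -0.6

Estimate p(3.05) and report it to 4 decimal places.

-0.1098

Euler: p_{n+1} = p_n + h·f(t_n, p_n).
t=1.000000, p=-0.600000: f=0.386236 → p ← -0.600000 + 0.41·0.386236 = -0.441643
t=1.410000, p=-0.441643: f=0.301082 → p ← -0.441643 + 0.41·0.301082 = -0.318200
t=1.820000, p=-0.318200: f=0.225669 → p ← -0.318200 + 0.41·0.225669 = -0.225675
t=2.230000, p=-0.225675: f=0.164702 → p ← -0.225675 + 0.41·0.164702 = -0.158147
t=2.640000, p=-0.158147: f=0.117934 → p ← -0.158147 + 0.41·0.117934 = -0.109794
p(3.05) ≈ -0.1098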